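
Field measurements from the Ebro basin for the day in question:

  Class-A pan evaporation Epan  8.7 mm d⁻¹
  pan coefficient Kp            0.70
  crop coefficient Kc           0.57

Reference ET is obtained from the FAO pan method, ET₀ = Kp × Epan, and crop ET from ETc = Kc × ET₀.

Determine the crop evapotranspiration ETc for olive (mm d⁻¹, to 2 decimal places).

3.47 mm d⁻¹

ET₀ = 0.70 × 8.7 = 6.0900 mm/d
ETc = Kc × ET₀ = 0.57 × 6.0900 = 3.4713 mm/d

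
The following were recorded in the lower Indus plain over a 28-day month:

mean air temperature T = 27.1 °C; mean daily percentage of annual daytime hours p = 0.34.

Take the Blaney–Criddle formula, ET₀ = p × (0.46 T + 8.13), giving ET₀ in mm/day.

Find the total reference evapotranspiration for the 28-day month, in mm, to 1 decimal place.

196.1 mm

ET₀ = 0.34 × (0.46 × 27.1 + 8.13) = 0.34 × 20.596 = 7.0026 mm/d
Monthly total = 7.0026 × 28 = 196.073 mm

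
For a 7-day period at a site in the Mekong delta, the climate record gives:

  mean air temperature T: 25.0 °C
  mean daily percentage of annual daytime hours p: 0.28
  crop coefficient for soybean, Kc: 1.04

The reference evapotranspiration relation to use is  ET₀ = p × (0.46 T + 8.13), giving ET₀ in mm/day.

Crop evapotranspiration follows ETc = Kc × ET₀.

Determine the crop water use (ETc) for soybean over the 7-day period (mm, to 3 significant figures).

40.0 mm

ET₀ = 0.28 × (0.46 × 25.0 + 8.13) = 0.28 × 19.630 = 5.4964 mm/d
ETc = Kc × ET₀ = 1.04 × 5.4964 = 5.7163 mm/d
Over 7 days: 5.7163 × 7 = 40.014 mm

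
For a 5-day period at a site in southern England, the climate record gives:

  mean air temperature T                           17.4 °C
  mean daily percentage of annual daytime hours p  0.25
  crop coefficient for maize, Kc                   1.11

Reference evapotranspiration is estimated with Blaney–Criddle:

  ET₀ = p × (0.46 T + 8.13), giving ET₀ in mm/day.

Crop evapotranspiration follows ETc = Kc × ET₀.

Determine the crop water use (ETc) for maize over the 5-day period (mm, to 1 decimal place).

ET₀ = 0.25 × (0.46 × 17.4 + 8.13) = 0.25 × 16.134 = 4.0335 mm/d
ETc = Kc × ET₀ = 1.11 × 4.0335 = 4.4772 mm/d
Over 5 days: 4.4772 × 5 = 22.386 mm

22.4 mm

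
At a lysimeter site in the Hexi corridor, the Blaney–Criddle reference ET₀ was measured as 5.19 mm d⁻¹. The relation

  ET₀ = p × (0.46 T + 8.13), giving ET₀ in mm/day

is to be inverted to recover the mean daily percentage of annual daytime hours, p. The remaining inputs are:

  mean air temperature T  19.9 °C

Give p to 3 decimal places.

0.300

p = ET₀ / (0.46 T + 8.13) = 5.19 / (0.46 × 19.9 + 8.13) = 5.19 / 17.284 = 0.3003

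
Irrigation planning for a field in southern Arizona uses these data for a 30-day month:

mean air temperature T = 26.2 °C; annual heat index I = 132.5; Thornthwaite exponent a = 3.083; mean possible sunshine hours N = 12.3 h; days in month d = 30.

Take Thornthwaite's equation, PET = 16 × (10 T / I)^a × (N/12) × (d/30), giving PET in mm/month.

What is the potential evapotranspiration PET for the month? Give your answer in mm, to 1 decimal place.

134.2 mm

10T/I = 10 × 26.2 / 132.5 = 1.9774
(10T/I)^a = 1.9774^3.083 = 8.1820
Uncorrected PET = 16 × 8.1820 = 130.912 mm
Correction = (N/12)(d/30) = (12.3/12)(30/30) = 1.0250
PET = 130.912 × 1.0250 = 134.185 mm/month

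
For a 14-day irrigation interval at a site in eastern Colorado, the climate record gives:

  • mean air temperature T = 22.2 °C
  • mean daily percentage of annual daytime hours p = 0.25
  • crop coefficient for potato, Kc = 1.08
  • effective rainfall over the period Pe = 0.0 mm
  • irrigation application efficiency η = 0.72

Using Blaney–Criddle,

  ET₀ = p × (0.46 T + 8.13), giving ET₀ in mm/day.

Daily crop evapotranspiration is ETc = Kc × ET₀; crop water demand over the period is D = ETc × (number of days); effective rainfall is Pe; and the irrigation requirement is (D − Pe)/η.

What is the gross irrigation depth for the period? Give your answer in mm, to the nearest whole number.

ET₀ = 0.25 × (0.46 × 22.2 + 8.13) = 0.25 × 18.342 = 4.5855 mm/d
ETc = Kc × ET₀ = 1.08 × 4.5855 = 4.9523 mm/d
Crop demand D = ETc × 14 d = 4.9523 × 14 = 69.332 mm
D − Pe = 69.332 − 0.0 = 69.332 mm
Gross irrigation = 69.332 / 0.72 = 96.294 mm

96 mm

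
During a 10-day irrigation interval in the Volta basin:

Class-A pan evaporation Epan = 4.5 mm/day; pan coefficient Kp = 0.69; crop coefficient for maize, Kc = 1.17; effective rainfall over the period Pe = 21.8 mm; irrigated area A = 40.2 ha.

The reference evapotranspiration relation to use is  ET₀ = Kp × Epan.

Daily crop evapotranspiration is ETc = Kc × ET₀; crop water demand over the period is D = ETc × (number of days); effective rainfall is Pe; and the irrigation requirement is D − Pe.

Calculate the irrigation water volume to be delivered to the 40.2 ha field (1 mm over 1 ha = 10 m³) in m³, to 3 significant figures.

ET₀ = 0.69 × 4.5 = 3.1050 mm/d
ETc = Kc × ET₀ = 1.17 × 3.1050 = 3.6329 mm/d
Crop demand D = ETc × 10 d = 3.6329 × 10 = 36.329 mm
D − Pe = 36.329 − 21.8 = 14.529 mm
Volume = 14.529 mm × 40.2 ha × 10 = 5840.7 m³

5840 m³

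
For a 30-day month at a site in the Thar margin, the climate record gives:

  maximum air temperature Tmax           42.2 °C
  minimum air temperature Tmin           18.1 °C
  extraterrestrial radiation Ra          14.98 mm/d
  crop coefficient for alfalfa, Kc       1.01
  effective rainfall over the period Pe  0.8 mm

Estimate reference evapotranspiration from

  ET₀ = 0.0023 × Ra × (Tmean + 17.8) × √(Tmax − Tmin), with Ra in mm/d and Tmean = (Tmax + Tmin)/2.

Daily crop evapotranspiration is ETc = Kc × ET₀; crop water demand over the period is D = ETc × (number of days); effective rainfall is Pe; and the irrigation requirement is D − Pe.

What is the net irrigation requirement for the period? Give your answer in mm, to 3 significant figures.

Tmean = (42.2 + 18.1)/2 = 30.15 °C
ET₀ = 0.0023 × 14.98 × (30.15 + 17.8) × √24.1 = 0.0023 × 14.98 × 47.95 × 4.9092 = 8.1103 mm/d
ETc = Kc × ET₀ = 1.01 × 8.1103 = 8.1914 mm/d
Crop demand D = ETc × 30 d = 8.1914 × 30 = 245.742 mm
D − Pe = 245.742 − 0.8 = 244.942 mm

245 mm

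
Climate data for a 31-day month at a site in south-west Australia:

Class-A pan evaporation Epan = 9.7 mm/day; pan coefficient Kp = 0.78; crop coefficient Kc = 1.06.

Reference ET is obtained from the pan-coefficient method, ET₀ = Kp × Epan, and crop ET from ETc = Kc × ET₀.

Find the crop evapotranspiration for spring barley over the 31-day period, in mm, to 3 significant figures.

249 mm

ET₀ = 0.78 × 9.7 = 7.5660 mm/d
ETc = Kc × ET₀ = 1.06 × 7.5660 = 8.0200 mm/d
Over 31 days: 8.0200 × 31 = 248.620 mm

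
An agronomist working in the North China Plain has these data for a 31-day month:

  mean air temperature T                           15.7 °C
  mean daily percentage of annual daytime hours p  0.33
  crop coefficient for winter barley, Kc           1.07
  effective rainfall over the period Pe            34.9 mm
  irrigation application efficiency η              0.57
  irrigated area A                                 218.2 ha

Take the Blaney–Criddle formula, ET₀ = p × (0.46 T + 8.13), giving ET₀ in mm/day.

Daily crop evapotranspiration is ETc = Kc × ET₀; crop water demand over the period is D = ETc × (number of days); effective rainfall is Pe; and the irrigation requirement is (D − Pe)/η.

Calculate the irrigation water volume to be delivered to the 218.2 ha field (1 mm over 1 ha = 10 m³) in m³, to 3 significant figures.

510000 m³

ET₀ = 0.33 × (0.46 × 15.7 + 8.13) = 0.33 × 15.352 = 5.0662 mm/d
ETc = Kc × ET₀ = 1.07 × 5.0662 = 5.4208 mm/d
Crop demand D = ETc × 31 d = 5.4208 × 31 = 168.045 mm
D − Pe = 168.045 − 34.9 = 133.145 mm
Gross irrigation = 133.145 / 0.57 = 233.588 mm
Volume = 233.588 mm × 218.2 ha × 10 = 509689.0 m³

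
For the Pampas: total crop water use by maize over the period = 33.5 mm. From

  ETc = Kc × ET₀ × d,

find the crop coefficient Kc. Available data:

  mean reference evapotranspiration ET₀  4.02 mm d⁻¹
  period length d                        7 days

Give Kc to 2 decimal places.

ETc = Kc × ET₀ × d  ⇒  Kc = ETc / (ET₀ × d)
Kc = 33.5 / (4.02 × 7) = 33.5 / 28.14 = 1.1905

1.19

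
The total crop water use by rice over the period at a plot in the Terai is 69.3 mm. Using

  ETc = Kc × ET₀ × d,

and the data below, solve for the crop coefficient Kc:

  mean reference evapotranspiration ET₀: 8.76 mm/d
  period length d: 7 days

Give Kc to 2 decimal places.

ETc = Kc × ET₀ × d  ⇒  Kc = ETc / (ET₀ × d)
Kc = 69.3 / (8.76 × 7) = 69.3 / 61.32 = 1.1301

1.13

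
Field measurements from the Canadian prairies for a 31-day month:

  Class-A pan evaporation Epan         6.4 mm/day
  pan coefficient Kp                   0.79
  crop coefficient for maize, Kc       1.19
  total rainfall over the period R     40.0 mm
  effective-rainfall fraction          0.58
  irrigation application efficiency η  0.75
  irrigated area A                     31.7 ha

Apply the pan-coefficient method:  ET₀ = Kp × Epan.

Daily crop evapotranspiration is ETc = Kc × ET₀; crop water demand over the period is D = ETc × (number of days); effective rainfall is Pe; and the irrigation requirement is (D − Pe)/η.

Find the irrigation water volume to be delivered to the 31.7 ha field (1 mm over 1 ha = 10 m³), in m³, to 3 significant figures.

69000 m³

ET₀ = 0.79 × 6.4 = 5.0560 mm/d
ETc = Kc × ET₀ = 1.19 × 5.0560 = 6.0166 mm/d
Crop demand D = ETc × 31 d = 6.0166 × 31 = 186.515 mm
Pe = 0.58 × 40.0 = 23.200 mm
D − Pe = 186.515 − 23.200 = 163.315 mm
Gross irrigation = 163.315 / 0.75 = 217.753 mm
Volume = 217.753 mm × 31.7 ha × 10 = 69027.7 m³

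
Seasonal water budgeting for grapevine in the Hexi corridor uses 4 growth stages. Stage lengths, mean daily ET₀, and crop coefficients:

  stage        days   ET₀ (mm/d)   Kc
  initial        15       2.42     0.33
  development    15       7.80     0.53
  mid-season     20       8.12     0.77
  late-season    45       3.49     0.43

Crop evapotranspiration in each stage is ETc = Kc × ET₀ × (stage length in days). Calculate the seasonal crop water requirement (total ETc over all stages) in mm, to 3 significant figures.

initial: 0.33 × 2.42 × 15 = 11.98 mm
development: 0.53 × 7.80 × 15 = 62.01 mm
mid-season: 0.77 × 8.12 × 20 = 125.05 mm
late-season: 0.43 × 3.49 × 45 = 67.53 mm
Seasonal total = 266.57 mm

267 mm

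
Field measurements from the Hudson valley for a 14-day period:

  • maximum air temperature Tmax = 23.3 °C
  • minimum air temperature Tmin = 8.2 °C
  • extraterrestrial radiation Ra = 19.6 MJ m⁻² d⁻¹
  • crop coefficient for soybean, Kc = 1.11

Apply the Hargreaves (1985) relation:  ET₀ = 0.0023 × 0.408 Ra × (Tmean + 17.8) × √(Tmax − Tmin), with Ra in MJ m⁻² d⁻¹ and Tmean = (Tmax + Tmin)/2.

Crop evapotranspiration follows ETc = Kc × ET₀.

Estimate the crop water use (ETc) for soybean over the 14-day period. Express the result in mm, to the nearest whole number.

37 mm

Tmean = (23.3 + 8.2)/2 = 15.75 °C
0.408 Ra = 0.408 × 19.6 = 7.9968 mm/d equivalent
ET₀ = 0.0023 × 7.9968 × (15.75 + 17.8) × √15.1 = 0.0023 × 7.9968 × 33.55 × 3.8859 = 2.3979 mm/d
ETc = Kc × ET₀ = 1.11 × 2.3979 = 2.6617 mm/d
Over 14 days: 2.6617 × 14 = 37.264 mm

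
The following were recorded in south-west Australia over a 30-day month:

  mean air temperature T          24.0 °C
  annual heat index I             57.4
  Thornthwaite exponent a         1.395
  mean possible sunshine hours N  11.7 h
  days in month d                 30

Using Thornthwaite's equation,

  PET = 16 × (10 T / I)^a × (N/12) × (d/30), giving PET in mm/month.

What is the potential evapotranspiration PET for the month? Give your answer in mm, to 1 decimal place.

114.8 mm

10T/I = 10 × 24.0 / 57.4 = 4.1812
(10T/I)^a = 4.1812^1.395 = 7.3572
Uncorrected PET = 16 × 7.3572 = 117.715 mm
Correction = (N/12)(d/30) = (11.7/12)(30/30) = 0.9750
PET = 117.715 × 0.9750 = 114.772 mm/month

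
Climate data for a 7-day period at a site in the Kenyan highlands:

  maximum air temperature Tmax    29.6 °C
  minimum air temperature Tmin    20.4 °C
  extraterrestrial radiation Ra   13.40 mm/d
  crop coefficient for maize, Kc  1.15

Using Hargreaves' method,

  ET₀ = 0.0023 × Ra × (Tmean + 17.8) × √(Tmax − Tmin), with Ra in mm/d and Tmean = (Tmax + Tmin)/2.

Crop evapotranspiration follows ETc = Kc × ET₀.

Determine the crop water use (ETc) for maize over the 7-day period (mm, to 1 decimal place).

Tmean = (29.6 + 20.4)/2 = 25.00 °C
ET₀ = 0.0023 × 13.40 × (25.00 + 17.8) × √9.2 = 0.0023 × 13.40 × 42.80 × 3.0332 = 4.0011 mm/d
ETc = Kc × ET₀ = 1.15 × 4.0011 = 4.6013 mm/d
Over 7 days: 4.6013 × 7 = 32.209 mm

32.2 mm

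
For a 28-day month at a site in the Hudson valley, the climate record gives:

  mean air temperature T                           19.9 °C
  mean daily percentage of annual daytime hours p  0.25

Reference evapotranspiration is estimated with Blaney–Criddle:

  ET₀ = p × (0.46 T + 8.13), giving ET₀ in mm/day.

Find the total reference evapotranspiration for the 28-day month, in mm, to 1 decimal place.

121.0 mm

ET₀ = 0.25 × (0.46 × 19.9 + 8.13) = 0.25 × 17.284 = 4.3210 mm/d
Monthly total = 4.3210 × 28 = 120.988 mm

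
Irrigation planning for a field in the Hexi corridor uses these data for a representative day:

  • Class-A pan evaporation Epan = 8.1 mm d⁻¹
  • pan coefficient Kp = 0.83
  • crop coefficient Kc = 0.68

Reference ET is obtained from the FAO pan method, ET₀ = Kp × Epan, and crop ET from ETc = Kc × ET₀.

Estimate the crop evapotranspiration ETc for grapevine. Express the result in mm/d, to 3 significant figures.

4.57 mm/d

ET₀ = 0.83 × 8.1 = 6.7230 mm/d
ETc = Kc × ET₀ = 0.68 × 6.7230 = 4.5716 mm/d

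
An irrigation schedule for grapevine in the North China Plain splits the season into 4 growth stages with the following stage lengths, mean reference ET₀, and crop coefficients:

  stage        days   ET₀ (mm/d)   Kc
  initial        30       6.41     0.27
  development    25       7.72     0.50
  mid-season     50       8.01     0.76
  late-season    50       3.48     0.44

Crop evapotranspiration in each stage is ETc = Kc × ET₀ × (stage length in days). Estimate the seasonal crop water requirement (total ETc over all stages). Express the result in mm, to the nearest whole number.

529 mm

initial: 0.27 × 6.41 × 30 = 51.92 mm
development: 0.50 × 7.72 × 25 = 96.50 mm
mid-season: 0.76 × 8.01 × 50 = 304.38 mm
late-season: 0.44 × 3.48 × 50 = 76.56 mm
Seasonal total = 529.36 mm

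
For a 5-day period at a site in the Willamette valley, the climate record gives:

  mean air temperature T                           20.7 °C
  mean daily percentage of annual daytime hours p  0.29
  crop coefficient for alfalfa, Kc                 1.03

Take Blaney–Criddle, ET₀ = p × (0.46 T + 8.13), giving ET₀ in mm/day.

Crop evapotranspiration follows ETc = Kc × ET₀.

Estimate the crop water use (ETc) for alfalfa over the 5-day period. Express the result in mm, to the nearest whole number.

26 mm

ET₀ = 0.29 × (0.46 × 20.7 + 8.13) = 0.29 × 17.652 = 5.1191 mm/d
ETc = Kc × ET₀ = 1.03 × 5.1191 = 5.2727 mm/d
Over 5 days: 5.2727 × 5 = 26.364 mm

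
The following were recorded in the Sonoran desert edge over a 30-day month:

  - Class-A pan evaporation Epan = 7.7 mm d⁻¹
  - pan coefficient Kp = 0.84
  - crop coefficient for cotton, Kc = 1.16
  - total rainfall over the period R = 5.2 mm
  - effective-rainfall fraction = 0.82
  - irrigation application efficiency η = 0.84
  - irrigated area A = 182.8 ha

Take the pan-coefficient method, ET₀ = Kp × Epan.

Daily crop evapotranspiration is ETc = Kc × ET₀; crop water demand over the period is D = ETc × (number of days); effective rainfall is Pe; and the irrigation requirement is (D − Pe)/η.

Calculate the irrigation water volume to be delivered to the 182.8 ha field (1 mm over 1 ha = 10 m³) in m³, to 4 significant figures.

480600 m³

ET₀ = 0.84 × 7.7 = 6.4680 mm/d
ETc = Kc × ET₀ = 1.16 × 6.4680 = 7.5029 mm/d
Crop demand D = ETc × 30 d = 7.5029 × 30 = 225.087 mm
Pe = 0.82 × 5.2 = 4.264 mm
D − Pe = 225.087 − 4.264 = 220.823 mm
Gross irrigation = 220.823 / 0.84 = 262.885 mm
Volume = 262.885 mm × 182.8 ha × 10 = 480553.8 m³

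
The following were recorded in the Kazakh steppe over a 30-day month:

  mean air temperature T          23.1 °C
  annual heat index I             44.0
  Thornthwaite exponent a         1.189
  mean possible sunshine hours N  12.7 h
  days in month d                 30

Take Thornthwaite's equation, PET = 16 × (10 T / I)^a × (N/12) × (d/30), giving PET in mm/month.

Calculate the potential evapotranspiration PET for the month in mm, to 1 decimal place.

10T/I = 10 × 23.1 / 44.0 = 5.2500
(10T/I)^a = 5.2500^1.189 = 7.1824
Uncorrected PET = 16 × 7.1824 = 114.918 mm
Correction = (N/12)(d/30) = (12.7/12)(30/30) = 1.0583
PET = 114.918 × 1.0583 = 121.618 mm/month

121.6 mm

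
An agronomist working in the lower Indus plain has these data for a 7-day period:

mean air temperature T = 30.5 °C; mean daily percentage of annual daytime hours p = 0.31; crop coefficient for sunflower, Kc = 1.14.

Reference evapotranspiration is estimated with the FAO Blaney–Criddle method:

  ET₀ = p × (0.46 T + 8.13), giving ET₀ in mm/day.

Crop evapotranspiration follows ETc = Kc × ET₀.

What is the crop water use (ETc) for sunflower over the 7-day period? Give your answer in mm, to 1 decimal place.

ET₀ = 0.31 × (0.46 × 30.5 + 8.13) = 0.31 × 22.160 = 6.8696 mm/d
ETc = Kc × ET₀ = 1.14 × 6.8696 = 7.8313 mm/d
Over 7 days: 7.8313 × 7 = 54.819 mm

54.8 mm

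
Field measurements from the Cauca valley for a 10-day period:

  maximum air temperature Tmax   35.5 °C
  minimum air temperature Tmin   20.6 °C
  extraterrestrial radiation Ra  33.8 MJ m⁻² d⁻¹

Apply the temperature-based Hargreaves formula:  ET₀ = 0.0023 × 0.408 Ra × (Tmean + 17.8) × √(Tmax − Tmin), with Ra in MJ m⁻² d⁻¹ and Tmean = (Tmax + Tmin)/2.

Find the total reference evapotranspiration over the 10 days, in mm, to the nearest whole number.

Tmean = (35.5 + 20.6)/2 = 28.05 °C
0.408 Ra = 0.408 × 33.8 = 13.7904 mm/d equivalent
ET₀ = 0.0023 × 13.7904 × (28.05 + 17.8) × √14.9 = 0.0023 × 13.7904 × 45.85 × 3.8601 = 5.6136 mm/d
Over 10 days: 5.6136 × 10 = 56.136 mm

56 mm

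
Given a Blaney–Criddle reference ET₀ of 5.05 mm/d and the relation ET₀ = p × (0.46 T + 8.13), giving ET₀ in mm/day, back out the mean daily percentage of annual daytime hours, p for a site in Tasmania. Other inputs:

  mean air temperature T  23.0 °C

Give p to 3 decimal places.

0.270

p = ET₀ / (0.46 T + 8.13) = 5.05 / (0.46 × 23.0 + 8.13) = 5.05 / 18.710 = 0.2699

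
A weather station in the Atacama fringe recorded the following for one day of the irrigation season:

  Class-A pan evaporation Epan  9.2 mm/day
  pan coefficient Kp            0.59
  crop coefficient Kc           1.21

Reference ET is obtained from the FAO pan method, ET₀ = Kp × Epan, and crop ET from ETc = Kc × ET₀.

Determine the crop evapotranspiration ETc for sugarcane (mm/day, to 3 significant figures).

6.57 mm/day

ET₀ = 0.59 × 9.2 = 5.4280 mm/d
ETc = Kc × ET₀ = 1.21 × 5.4280 = 6.5679 mm/d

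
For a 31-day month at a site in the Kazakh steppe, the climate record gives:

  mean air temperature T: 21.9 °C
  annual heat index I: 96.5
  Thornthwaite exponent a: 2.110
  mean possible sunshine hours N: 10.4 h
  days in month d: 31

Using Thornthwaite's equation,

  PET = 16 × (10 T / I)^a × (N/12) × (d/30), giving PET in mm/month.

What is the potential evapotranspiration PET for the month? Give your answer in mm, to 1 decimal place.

10T/I = 10 × 21.9 / 96.5 = 2.2694
(10T/I)^a = 2.2694^2.110 = 5.6360
Uncorrected PET = 16 × 5.6360 = 90.176 mm
Correction = (N/12)(d/30) = (10.4/12)(31/30) = 0.8956
PET = 90.176 × 0.8956 = 80.762 mm/month

80.8 mm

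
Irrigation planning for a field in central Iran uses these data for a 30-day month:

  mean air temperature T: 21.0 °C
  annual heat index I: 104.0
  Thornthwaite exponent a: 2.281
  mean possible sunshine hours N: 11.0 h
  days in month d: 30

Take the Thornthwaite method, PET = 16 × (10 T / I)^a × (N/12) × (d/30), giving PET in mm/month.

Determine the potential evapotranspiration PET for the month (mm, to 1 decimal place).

10T/I = 10 × 21.0 / 104.0 = 2.0192
(10T/I)^a = 2.0192^2.281 = 4.9672
Uncorrected PET = 16 × 4.9672 = 79.475 mm
Correction = (N/12)(d/30) = (11.0/12)(30/30) = 0.9167
PET = 79.475 × 0.9167 = 72.855 mm/month

72.9 mm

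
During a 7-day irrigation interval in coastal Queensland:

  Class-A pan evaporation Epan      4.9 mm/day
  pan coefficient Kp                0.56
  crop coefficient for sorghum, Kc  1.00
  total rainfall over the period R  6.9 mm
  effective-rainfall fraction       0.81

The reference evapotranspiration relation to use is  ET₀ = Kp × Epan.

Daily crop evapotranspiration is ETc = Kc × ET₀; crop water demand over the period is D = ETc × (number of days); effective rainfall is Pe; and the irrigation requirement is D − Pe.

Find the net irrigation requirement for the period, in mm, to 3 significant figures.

ET₀ = 0.56 × 4.9 = 2.7440 mm/d
ETc = Kc × ET₀ = 1.00 × 2.7440 = 2.7440 mm/d
Crop demand D = ETc × 7 d = 2.7440 × 7 = 19.208 mm
Pe = 0.81 × 6.9 = 5.589 mm
D − Pe = 19.208 − 5.589 = 13.619 mm

13.6 mm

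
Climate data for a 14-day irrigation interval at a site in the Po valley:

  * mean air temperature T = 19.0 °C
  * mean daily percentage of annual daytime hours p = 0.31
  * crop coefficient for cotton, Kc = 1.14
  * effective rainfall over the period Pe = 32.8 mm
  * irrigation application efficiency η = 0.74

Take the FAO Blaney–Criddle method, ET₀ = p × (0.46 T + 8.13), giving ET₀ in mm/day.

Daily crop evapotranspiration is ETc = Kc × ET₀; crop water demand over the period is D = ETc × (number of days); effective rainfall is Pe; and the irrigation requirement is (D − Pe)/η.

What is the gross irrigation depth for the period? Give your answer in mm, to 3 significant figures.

ET₀ = 0.31 × (0.46 × 19.0 + 8.13) = 0.31 × 16.870 = 5.2297 mm/d
ETc = Kc × ET₀ = 1.14 × 5.2297 = 5.9619 mm/d
Crop demand D = ETc × 14 d = 5.9619 × 14 = 83.467 mm
D − Pe = 83.467 − 32.8 = 50.667 mm
Gross irrigation = 50.667 / 0.74 = 68.469 mm

68.5 mm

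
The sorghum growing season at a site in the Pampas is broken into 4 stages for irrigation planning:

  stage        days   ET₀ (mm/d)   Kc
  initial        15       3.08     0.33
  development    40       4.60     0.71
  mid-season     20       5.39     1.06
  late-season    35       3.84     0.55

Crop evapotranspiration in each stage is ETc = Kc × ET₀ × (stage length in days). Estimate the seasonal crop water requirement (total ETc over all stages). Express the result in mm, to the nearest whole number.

334 mm

initial: 0.33 × 3.08 × 15 = 15.25 mm
development: 0.71 × 4.60 × 40 = 130.64 mm
mid-season: 1.06 × 5.39 × 20 = 114.27 mm
late-season: 0.55 × 3.84 × 35 = 73.92 mm
Seasonal total = 334.08 mm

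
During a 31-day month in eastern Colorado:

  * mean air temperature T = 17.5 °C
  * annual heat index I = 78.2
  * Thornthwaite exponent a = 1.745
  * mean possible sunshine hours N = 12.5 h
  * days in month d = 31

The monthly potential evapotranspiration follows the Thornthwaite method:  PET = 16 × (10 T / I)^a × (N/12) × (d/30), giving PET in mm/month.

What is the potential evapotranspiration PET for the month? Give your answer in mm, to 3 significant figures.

70.2 mm

10T/I = 10 × 17.5 / 78.2 = 2.2379
(10T/I)^a = 2.2379^1.745 = 4.0782
Uncorrected PET = 16 × 4.0782 = 65.251 mm
Correction = (N/12)(d/30) = (12.5/12)(31/30) = 1.0764
PET = 65.251 × 1.0764 = 70.236 mm/month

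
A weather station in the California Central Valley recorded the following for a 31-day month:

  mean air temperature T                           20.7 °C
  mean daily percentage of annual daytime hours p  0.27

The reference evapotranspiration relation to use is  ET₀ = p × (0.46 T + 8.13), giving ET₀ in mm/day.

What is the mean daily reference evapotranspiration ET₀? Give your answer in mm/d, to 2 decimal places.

4.77 mm/d

ET₀ = 0.27 × (0.46 × 20.7 + 8.13) = 0.27 × 17.652 = 4.7660 mm/d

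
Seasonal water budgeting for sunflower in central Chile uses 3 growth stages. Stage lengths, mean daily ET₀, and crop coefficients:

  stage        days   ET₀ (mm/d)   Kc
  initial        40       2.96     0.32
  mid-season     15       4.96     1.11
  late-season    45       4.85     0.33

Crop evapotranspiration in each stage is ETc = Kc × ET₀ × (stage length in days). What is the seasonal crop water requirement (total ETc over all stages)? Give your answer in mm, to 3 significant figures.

192 mm

initial: 0.32 × 2.96 × 40 = 37.89 mm
mid-season: 1.11 × 4.96 × 15 = 82.58 mm
late-season: 0.33 × 4.85 × 45 = 72.02 mm
Seasonal total = 192.49 mm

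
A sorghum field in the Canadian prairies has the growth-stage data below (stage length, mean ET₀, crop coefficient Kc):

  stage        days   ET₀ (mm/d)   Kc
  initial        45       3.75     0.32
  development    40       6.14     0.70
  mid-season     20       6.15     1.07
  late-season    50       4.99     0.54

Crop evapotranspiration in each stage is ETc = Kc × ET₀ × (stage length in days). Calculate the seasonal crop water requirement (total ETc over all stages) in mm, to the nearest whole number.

492 mm

initial: 0.32 × 3.75 × 45 = 54.00 mm
development: 0.70 × 6.14 × 40 = 171.92 mm
mid-season: 1.07 × 6.15 × 20 = 131.61 mm
late-season: 0.54 × 4.99 × 50 = 134.73 mm
Seasonal total = 492.26 mm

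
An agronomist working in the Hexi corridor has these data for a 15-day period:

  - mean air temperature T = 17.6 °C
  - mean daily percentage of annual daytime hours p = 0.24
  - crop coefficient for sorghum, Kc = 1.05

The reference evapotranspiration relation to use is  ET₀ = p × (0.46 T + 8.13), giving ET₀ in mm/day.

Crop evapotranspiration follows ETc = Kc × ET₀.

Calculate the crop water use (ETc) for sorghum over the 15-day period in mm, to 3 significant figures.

61.3 mm

ET₀ = 0.24 × (0.46 × 17.6 + 8.13) = 0.24 × 16.226 = 3.8942 mm/d
ETc = Kc × ET₀ = 1.05 × 3.8942 = 4.0889 mm/d
Over 15 days: 4.0889 × 15 = 61.334 mm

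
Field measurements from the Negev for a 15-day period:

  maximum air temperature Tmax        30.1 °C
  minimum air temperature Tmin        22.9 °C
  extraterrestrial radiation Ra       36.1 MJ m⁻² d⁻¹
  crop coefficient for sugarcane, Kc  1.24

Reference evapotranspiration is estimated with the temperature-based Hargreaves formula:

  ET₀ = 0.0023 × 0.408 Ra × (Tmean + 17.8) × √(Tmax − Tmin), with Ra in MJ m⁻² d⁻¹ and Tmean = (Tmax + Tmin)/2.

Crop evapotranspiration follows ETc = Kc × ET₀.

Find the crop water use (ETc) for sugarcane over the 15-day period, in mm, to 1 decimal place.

Tmean = (30.1 + 22.9)/2 = 26.50 °C
0.408 Ra = 0.408 × 36.1 = 14.7288 mm/d equivalent
ET₀ = 0.0023 × 14.7288 × (26.50 + 17.8) × √7.2 = 0.0023 × 14.7288 × 44.30 × 2.6833 = 4.0269 mm/d
ETc = Kc × ET₀ = 1.24 × 4.0269 = 4.9934 mm/d
Over 15 days: 4.9934 × 15 = 74.901 mm

74.9 mm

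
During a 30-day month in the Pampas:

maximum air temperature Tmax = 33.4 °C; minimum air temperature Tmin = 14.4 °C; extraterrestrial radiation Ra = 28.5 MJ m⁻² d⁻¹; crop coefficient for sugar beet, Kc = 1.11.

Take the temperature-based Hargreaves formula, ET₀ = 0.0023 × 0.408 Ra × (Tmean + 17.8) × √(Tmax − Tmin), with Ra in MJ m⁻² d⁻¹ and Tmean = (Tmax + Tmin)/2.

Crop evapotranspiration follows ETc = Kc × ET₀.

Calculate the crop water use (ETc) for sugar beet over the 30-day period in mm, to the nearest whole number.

162 mm

Tmean = (33.4 + 14.4)/2 = 23.90 °C
0.408 Ra = 0.408 × 28.5 = 11.6280 mm/d equivalent
ET₀ = 0.0023 × 11.6280 × (23.90 + 17.8) × √19.0 = 0.0023 × 11.6280 × 41.70 × 4.3589 = 4.8612 mm/d
ETc = Kc × ET₀ = 1.11 × 4.8612 = 5.3959 mm/d
Over 30 days: 5.3959 × 30 = 161.877 mm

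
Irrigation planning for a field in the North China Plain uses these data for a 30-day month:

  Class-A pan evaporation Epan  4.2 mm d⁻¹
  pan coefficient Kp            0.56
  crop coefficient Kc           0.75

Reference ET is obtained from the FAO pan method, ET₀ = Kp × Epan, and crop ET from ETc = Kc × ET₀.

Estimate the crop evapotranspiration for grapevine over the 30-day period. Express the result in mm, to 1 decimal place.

52.9 mm

ET₀ = 0.56 × 4.2 = 2.3520 mm/d
ETc = Kc × ET₀ = 0.75 × 2.3520 = 1.7640 mm/d
Over 30 days: 1.7640 × 30 = 52.920 mm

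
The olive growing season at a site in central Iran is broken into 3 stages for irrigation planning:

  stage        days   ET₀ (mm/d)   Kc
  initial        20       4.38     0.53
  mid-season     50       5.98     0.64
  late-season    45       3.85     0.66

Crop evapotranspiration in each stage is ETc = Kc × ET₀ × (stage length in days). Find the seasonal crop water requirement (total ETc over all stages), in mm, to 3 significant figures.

352 mm

initial: 0.53 × 4.38 × 20 = 46.43 mm
mid-season: 0.64 × 5.98 × 50 = 191.36 mm
late-season: 0.66 × 3.85 × 45 = 114.35 mm
Seasonal total = 352.14 mm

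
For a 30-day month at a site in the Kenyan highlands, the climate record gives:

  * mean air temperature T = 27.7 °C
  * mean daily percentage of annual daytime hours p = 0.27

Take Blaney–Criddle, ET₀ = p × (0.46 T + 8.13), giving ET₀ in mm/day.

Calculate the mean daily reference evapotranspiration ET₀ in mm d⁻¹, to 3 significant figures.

5.64 mm d⁻¹

ET₀ = 0.27 × (0.46 × 27.7 + 8.13) = 0.27 × 20.872 = 5.6354 mm/d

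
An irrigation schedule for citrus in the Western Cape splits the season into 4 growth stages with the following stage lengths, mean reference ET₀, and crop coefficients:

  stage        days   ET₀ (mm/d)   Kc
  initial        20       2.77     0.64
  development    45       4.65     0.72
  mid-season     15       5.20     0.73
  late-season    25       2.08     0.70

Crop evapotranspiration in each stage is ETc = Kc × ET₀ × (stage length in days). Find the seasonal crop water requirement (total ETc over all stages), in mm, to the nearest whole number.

initial: 0.64 × 2.77 × 20 = 35.46 mm
development: 0.72 × 4.65 × 45 = 150.66 mm
mid-season: 0.73 × 5.20 × 15 = 56.94 mm
late-season: 0.70 × 2.08 × 25 = 36.40 mm
Seasonal total = 279.46 mm

279 mm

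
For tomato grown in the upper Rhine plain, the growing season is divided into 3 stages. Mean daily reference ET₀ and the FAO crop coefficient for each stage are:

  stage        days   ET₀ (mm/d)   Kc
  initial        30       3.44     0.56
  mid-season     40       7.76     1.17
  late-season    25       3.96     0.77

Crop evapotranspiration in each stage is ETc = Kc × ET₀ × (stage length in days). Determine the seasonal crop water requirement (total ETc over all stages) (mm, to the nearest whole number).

initial: 0.56 × 3.44 × 30 = 57.79 mm
mid-season: 1.17 × 7.76 × 40 = 363.17 mm
late-season: 0.77 × 3.96 × 25 = 76.23 mm
Seasonal total = 497.19 mm

497 mm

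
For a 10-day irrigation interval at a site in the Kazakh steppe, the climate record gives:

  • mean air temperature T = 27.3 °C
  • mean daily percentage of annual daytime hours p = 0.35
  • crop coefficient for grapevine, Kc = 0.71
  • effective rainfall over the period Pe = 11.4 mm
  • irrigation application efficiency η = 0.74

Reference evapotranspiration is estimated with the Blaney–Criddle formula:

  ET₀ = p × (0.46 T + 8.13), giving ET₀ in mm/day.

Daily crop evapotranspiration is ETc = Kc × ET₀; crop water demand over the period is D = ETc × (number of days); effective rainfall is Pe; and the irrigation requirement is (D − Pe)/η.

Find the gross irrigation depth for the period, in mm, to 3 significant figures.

54.1 mm

ET₀ = 0.35 × (0.46 × 27.3 + 8.13) = 0.35 × 20.688 = 7.2408 mm/d
ETc = Kc × ET₀ = 0.71 × 7.2408 = 5.1410 mm/d
Crop demand D = ETc × 10 d = 5.1410 × 10 = 51.410 mm
D − Pe = 51.410 − 11.4 = 40.010 mm
Gross irrigation = 40.010 / 0.74 = 54.068 mm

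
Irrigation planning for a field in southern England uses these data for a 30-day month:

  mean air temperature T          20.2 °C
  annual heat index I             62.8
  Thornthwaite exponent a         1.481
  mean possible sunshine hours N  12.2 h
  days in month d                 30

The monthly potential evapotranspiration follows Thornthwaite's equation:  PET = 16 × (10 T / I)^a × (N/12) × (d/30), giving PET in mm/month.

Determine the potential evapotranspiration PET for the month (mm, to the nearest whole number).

92 mm

10T/I = 10 × 20.2 / 62.8 = 3.2166
(10T/I)^a = 3.2166^1.481 = 5.6423
Uncorrected PET = 16 × 5.6423 = 90.277 mm
Correction = (N/12)(d/30) = (12.2/12)(30/30) = 1.0167
PET = 90.277 × 1.0167 = 91.785 mm/month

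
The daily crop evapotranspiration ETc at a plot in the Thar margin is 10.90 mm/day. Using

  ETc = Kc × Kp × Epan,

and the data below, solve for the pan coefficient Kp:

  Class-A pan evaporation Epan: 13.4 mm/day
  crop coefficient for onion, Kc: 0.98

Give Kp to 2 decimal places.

0.83

ETc = Kc × Kp × Epan  ⇒  Kp = ETc / (Kc × Epan)
Kp = 10.90 / (0.98 × 13.4) = 10.90 / 13.132 = 0.8300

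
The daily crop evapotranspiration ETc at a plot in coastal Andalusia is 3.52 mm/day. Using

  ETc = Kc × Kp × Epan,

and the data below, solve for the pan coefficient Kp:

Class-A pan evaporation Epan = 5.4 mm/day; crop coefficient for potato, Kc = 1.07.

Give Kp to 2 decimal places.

0.61

ETc = Kc × Kp × Epan  ⇒  Kp = ETc / (Kc × Epan)
Kp = 3.52 / (1.07 × 5.4) = 3.52 / 5.778 = 0.6092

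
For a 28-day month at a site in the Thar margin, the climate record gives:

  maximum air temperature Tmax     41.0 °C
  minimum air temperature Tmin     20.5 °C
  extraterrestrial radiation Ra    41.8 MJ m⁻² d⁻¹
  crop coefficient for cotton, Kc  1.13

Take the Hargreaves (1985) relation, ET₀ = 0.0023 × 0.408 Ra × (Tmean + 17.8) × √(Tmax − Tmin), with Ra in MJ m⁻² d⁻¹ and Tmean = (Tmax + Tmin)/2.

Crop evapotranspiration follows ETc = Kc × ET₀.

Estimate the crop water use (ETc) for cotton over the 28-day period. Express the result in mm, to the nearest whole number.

Tmean = (41.0 + 20.5)/2 = 30.75 °C
0.408 Ra = 0.408 × 41.8 = 17.0544 mm/d equivalent
ET₀ = 0.0023 × 17.0544 × (30.75 + 17.8) × √20.5 = 0.0023 × 17.0544 × 48.55 × 4.5277 = 8.6225 mm/d
ETc = Kc × ET₀ = 1.13 × 8.6225 = 9.7434 mm/d
Over 28 days: 9.7434 × 28 = 272.815 mm

273 mm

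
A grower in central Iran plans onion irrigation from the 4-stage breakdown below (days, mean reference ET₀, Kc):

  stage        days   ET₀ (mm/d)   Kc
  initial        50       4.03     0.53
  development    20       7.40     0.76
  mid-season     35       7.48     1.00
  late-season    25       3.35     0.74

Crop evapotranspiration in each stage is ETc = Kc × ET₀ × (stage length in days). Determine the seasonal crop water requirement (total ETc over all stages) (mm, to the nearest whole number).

initial: 0.53 × 4.03 × 50 = 106.80 mm
development: 0.76 × 7.40 × 20 = 112.48 mm
mid-season: 1.00 × 7.48 × 35 = 261.80 mm
late-season: 0.74 × 3.35 × 25 = 61.98 mm
Seasonal total = 543.06 mm

543 mm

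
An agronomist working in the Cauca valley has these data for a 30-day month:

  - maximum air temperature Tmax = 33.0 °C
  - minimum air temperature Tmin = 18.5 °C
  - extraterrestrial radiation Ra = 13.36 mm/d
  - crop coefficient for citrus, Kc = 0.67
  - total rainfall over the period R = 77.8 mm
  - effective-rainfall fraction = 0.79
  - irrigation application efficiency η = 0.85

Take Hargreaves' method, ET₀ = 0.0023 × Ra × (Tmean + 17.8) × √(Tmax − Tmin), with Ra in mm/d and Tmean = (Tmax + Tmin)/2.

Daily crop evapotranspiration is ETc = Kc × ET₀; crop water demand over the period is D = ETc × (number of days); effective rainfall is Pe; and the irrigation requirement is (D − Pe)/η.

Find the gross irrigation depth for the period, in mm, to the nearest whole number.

48 mm

Tmean = (33.0 + 18.5)/2 = 25.75 °C
ET₀ = 0.0023 × 13.36 × (25.75 + 17.8) × √14.5 = 0.0023 × 13.36 × 43.55 × 3.8079 = 5.0957 mm/d
ETc = Kc × ET₀ = 0.67 × 5.0957 = 3.4141 mm/d
Crop demand D = ETc × 30 d = 3.4141 × 30 = 102.423 mm
Pe = 0.79 × 77.8 = 61.462 mm
D − Pe = 102.423 − 61.462 = 40.961 mm
Gross irrigation = 40.961 / 0.85 = 48.189 mm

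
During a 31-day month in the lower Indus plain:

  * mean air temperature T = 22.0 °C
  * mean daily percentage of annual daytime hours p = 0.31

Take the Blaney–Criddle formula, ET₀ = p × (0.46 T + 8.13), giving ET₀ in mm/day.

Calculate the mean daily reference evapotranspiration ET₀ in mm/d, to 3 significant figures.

ET₀ = 0.31 × (0.46 × 22.0 + 8.13) = 0.31 × 18.250 = 5.6575 mm/d

5.66 mm/d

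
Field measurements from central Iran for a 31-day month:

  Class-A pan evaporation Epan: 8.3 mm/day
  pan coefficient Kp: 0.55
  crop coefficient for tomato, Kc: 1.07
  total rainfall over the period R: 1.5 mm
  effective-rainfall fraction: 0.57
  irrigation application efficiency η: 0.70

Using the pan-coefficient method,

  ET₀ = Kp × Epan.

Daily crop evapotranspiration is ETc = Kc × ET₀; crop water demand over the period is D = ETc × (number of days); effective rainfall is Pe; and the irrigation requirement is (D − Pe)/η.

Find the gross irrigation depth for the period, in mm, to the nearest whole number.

ET₀ = 0.55 × 8.3 = 4.5650 mm/d
ETc = Kc × ET₀ = 1.07 × 4.5650 = 4.8846 mm/d
Crop demand D = ETc × 31 d = 4.8846 × 31 = 151.423 mm
Pe = 0.57 × 1.5 = 0.855 mm
D − Pe = 151.423 − 0.855 = 150.568 mm
Gross irrigation = 150.568 / 0.70 = 215.097 mm

215 mm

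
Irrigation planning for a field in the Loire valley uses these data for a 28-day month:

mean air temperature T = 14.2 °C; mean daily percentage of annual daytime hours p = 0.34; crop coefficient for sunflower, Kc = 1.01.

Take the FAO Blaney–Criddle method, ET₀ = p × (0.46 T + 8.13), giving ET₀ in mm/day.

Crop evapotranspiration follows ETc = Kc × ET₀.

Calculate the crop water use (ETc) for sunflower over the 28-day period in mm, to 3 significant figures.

ET₀ = 0.34 × (0.46 × 14.2 + 8.13) = 0.34 × 14.662 = 4.9851 mm/d
ETc = Kc × ET₀ = 1.01 × 4.9851 = 5.0350 mm/d
Over 28 days: 5.0350 × 28 = 140.980 mm

141 mm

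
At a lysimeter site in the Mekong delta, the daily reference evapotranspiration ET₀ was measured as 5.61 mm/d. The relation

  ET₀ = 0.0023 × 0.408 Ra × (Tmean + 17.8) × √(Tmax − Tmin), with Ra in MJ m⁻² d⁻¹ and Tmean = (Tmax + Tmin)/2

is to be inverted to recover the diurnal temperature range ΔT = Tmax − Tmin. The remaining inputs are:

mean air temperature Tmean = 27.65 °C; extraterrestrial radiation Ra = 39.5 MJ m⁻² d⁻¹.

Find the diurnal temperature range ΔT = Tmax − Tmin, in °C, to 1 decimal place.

11.1 °C

√ΔT = ET₀ / [0.0023 × 0.408 × Ra × (Tmean+17.8)] = 5.61 / (0.0023 × 16.1160 × 45.45) = 3.3300
ΔT = 3.3300² = 11.089 °C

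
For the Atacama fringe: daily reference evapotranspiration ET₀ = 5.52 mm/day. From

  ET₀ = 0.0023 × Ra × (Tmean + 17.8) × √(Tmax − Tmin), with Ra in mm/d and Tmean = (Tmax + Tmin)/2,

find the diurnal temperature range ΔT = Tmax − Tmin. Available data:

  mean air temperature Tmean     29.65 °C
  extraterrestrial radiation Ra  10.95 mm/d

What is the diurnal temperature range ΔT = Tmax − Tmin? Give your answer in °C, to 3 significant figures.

√ΔT = ET₀ / [0.0023 × Ra × (Tmean+17.8)] = 5.52 / (0.0023 × 10.95 × 47.45) = 4.6191
ΔT = 4.6191² = 21.336 °C

21.3 °C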